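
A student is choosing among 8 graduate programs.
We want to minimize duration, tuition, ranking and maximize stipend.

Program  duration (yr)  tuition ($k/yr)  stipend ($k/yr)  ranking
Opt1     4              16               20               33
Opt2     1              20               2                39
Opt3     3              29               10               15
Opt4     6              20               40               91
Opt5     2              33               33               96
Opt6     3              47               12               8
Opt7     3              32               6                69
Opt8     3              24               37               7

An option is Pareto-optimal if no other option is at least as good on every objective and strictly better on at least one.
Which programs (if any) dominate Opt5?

Opt1: worse on duration (4 vs 2).
Opt2: worse on stipend (2 vs 33).
Opt3: worse on duration (3 vs 2).
Opt4: worse on duration (6 vs 2).
Opt6: worse on duration (3 vs 2).
Opt7: worse on duration (3 vs 2).
Opt8: worse on duration (3 vs 2).
No option dominates Opt5.

none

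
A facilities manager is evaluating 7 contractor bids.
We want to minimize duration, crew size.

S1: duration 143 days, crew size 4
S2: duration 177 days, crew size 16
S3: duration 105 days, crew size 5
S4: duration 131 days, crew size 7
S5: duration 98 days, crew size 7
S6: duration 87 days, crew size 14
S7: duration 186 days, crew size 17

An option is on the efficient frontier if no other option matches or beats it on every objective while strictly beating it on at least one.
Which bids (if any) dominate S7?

S1, S2, S3, S4, S5, S6

S1: duration 143≤186, crew size 4≤17 — dominates S7.
S2: duration 177≤186, crew size 16≤17 — dominates S7.
S3: duration 105≤186, crew size 5≤17 — dominates S7.
S4: duration 131≤186, crew size 7≤17 — dominates S7.
S5: duration 98≤186, crew size 7≤17 — dominates S7.
S6: duration 87≤186, crew size 14≤17 — dominates S7.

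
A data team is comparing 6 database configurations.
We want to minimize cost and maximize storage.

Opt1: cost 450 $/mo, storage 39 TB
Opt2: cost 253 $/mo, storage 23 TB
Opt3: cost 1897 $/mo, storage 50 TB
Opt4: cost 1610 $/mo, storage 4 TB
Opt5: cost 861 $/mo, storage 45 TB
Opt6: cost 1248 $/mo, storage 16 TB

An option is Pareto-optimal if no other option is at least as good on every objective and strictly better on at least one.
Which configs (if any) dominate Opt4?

Opt1: cost 450≤1610, storage 39≥4 — dominates Opt4.
Opt2: cost 253≤1610, storage 23≥4 — dominates Opt4.
Opt5: cost 861≤1610, storage 45≥4 — dominates Opt4.
Opt6: cost 1248≤1610, storage 16≥4 — dominates Opt4.
Others (Opt3) are each worse than Opt4 on at least one objective.

Opt1, Opt2, Opt5, Opt6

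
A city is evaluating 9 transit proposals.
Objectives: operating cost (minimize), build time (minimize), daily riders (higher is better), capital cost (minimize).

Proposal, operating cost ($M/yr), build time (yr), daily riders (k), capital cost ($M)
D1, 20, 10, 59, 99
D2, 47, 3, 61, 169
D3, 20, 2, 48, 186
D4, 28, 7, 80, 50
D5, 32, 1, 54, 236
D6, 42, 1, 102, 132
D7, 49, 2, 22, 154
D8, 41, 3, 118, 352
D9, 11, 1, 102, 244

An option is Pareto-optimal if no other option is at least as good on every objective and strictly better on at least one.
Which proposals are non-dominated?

D1: not dominated.
D2: dominated by D6 (operating cost 42≤47, build time 1≤3, daily riders 102≥61, capital cost 132≤169).
D3: not dominated.
D4: not dominated (best capital cost).
D5: not dominated.
D6: not dominated.
D7: dominated by D6 (operating cost 42≤49, build time 1≤2, daily riders 102≥22, capital cost 132≤154).
D8: not dominated (best daily riders).
D9: not dominated (best operating cost).

D1, D3, D4, D5, D6, D8, D9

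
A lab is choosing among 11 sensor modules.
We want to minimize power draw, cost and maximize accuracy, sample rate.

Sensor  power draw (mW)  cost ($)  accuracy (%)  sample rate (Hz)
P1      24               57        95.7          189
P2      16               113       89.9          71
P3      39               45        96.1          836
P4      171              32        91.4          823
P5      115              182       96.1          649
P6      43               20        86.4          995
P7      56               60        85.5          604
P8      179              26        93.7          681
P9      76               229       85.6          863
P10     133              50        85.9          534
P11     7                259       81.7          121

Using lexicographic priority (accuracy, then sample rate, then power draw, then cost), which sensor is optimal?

P3

First maximize accuracy: best is 96.1, kept {P3, P5}.
Then maximize sample rate: best is 836, kept {P3}.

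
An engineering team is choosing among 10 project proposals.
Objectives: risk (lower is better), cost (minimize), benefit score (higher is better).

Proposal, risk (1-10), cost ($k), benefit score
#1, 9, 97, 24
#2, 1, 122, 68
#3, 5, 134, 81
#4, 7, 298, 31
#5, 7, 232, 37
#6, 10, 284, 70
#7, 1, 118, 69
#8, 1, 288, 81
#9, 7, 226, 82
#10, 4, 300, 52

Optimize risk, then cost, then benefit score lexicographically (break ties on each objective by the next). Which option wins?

#7

First minimize risk: best is 1, kept {#2, #7, #8}.
Then minimize cost: best is 118, kept {#7}.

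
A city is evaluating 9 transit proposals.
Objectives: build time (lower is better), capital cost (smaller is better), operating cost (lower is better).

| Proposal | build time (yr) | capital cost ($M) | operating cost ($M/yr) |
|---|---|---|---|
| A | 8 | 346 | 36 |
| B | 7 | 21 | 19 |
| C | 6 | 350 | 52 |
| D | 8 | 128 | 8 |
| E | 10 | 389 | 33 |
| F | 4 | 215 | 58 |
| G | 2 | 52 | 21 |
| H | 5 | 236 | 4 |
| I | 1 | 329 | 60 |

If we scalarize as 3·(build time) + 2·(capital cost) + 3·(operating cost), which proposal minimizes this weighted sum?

B

A: 3·8 + 2·346 + 3·36 = 824
B: 3·7 + 2·21 + 3·19 = 120
C: 3·6 + 2·350 + 3·52 = 874
D: 3·8 + 2·128 + 3·8 = 304
E: 3·10 + 2·389 + 3·33 = 907
F: 3·4 + 2·215 + 3·58 = 616
G: 3·2 + 2·52 + 3·21 = 173
H: 3·5 + 2·236 + 3·4 = 499
I: 3·1 + 2·329 + 3·60 = 841
Lowest: B at 120.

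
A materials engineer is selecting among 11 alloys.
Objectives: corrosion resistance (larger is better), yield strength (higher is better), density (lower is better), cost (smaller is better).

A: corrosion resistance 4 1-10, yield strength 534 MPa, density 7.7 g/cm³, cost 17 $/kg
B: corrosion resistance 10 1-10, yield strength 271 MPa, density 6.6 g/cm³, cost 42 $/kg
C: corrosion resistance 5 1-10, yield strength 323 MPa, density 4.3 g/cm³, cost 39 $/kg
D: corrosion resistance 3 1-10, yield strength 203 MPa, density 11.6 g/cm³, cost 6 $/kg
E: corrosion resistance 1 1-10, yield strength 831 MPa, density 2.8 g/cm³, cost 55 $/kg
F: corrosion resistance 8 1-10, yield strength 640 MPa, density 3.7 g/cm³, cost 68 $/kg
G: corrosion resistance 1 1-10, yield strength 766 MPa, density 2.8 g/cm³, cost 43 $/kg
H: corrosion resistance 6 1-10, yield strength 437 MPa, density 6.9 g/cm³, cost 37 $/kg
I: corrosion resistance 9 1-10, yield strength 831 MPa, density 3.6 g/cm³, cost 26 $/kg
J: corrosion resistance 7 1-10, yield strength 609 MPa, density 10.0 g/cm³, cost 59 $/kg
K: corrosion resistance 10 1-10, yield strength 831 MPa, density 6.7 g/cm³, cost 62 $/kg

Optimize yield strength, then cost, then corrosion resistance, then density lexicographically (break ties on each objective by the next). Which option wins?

First maximize yield strength: best is 831, kept {E, I, K}.
Then minimize cost: best is 26, kept {I}.

I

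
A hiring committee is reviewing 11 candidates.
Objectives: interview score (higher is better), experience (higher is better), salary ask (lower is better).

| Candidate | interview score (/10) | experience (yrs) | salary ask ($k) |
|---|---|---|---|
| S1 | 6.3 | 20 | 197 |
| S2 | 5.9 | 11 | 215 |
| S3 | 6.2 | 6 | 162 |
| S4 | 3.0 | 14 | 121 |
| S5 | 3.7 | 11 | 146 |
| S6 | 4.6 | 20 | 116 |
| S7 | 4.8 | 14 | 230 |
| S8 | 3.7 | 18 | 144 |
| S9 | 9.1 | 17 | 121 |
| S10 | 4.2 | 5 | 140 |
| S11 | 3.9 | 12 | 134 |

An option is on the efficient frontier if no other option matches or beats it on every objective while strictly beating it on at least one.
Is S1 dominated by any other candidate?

No

S2: worse on interview score (5.9 vs 6.3).
S3: worse on interview score (6.2 vs 6.3).
S4: worse on interview score (3.0 vs 6.3).
S5: worse on interview score (3.7 vs 6.3).
S6: worse on interview score (4.6 vs 6.3).
S7: worse on interview score (4.8 vs 6.3).
S8: worse on interview score (3.7 vs 6.3).
S9: worse on experience (17 vs 20).
S10: worse on interview score (4.2 vs 6.3).
S11: worse on interview score (3.9 vs 6.3).
No option is at least as good as S1 on every objective and strictly better on one.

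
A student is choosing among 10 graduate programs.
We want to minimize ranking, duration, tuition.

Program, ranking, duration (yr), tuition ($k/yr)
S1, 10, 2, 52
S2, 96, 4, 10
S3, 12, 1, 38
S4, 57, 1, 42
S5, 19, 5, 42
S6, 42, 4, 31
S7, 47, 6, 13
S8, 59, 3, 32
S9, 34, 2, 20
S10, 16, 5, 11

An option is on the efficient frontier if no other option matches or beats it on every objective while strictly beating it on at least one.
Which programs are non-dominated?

S1, S2, S3, S9, S10

S1: not dominated (best ranking).
S2: not dominated (best tuition).
S3: not dominated.
S4: dominated by S3 (ranking 12≤57, duration 1≤1, tuition 38≤42).
S5: dominated by S3 (ranking 12≤19, duration 1≤5, tuition 38≤42).
S6: dominated by S9 (ranking 34≤42, duration 2≤4, tuition 20≤31).
S7: dominated by S10 (ranking 16≤47, duration 5≤6, tuition 11≤13).
S8: dominated by S9 (ranking 34≤59, duration 2≤3, tuition 20≤32).
S9: not dominated.
S10: not dominated.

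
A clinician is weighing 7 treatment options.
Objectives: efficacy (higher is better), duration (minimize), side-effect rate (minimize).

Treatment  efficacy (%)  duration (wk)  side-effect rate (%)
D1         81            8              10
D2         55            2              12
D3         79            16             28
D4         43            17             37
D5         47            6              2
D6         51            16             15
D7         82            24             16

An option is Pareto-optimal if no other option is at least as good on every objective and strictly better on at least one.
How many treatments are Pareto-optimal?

4

D1: not dominated.
D2: not dominated (best duration).
D3: dominated by D1 (efficacy 81≥79, duration 8≤16, side-effect rate 10≤28).
D4: dominated by D1 (efficacy 81≥43, duration 8≤17, side-effect rate 10≤37).
D5: not dominated (best side-effect rate).
D6: dominated by D1 (efficacy 81≥51, duration 8≤16, side-effect rate 10≤15).
D7: not dominated (best efficacy).
Pareto-optimal: D1, D2, D5, D7 → 4.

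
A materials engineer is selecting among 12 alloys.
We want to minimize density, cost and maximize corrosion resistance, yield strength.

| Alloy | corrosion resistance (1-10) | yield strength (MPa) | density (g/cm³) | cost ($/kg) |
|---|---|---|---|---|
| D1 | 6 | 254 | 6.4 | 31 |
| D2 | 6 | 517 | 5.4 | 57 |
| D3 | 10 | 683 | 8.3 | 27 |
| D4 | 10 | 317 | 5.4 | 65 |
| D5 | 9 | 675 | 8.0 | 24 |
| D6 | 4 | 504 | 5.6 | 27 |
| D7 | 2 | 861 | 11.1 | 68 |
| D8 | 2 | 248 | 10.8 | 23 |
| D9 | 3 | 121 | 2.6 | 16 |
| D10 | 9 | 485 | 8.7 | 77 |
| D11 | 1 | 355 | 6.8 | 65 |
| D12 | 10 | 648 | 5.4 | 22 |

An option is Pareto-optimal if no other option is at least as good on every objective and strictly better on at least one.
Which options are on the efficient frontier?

D3, D5, D7, D9, D12

D1: dominated by D12 (corrosion resistance 10≥6, yield strength 648≥254, density 5.4≤6.4, cost 22≤31).
D2: dominated by D12 (corrosion resistance 10≥6, yield strength 648≥517, density 5.4≤5.4, cost 22≤57).
D3: not dominated.
D4: dominated by D12 (corrosion resistance 10≥10, yield strength 648≥317, density 5.4≤5.4, cost 22≤65).
D5: not dominated.
D6: dominated by D12 (corrosion resistance 10≥4, yield strength 648≥504, density 5.4≤5.6, cost 22≤27).
D7: not dominated (best yield strength).
D8: dominated by D12 (corrosion resistance 10≥2, yield strength 648≥248, density 5.4≤10.8, cost 22≤23).
D9: not dominated (best density).
D10: dominated by D3 (corrosion resistance 10≥9, yield strength 683≥485, density 8.3≤8.7, cost 27≤77).
D11: dominated by D2 (corrosion resistance 6≥1, yield strength 517≥355, density 5.4≤6.8, cost 57≤65).
D12: not dominated.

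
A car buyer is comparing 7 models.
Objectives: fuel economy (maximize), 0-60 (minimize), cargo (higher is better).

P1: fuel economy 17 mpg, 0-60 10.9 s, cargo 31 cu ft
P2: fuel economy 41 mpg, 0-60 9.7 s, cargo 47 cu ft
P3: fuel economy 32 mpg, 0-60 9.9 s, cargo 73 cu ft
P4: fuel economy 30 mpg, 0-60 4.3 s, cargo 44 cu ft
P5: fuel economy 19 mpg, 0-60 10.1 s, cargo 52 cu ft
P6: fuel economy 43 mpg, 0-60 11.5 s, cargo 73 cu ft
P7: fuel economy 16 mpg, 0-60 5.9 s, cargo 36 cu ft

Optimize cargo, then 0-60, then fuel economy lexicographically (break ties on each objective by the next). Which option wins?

First maximize cargo: best is 73, kept {P3, P6}.
Then minimize 0-60: best is 9.9, kept {P3}.

P3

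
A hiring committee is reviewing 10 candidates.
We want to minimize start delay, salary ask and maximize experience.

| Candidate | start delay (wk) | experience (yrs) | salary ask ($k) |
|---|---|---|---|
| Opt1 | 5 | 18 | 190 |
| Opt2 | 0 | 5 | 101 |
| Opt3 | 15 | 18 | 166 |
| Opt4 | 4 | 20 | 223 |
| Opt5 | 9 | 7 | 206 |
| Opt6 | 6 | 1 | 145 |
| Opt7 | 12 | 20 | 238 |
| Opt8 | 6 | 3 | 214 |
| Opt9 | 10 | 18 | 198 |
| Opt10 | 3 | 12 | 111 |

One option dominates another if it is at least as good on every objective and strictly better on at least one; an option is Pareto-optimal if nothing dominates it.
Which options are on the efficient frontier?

Opt1, Opt2, Opt3, Opt4, Opt10

Opt1: not dominated.
Opt2: not dominated (best start delay).
Opt3: not dominated.
Opt4: not dominated.
Opt5: dominated by Opt1 (start delay 5≤9, experience 18≥7, salary ask 190≤206).
Opt6: dominated by Opt2 (start delay 0≤6, experience 5≥1, salary ask 101≤145).
Opt7: dominated by Opt4 (start delay 4≤12, experience 20≥20, salary ask 223≤238).
Opt8: dominated by Opt1 (start delay 5≤6, experience 18≥3, salary ask 190≤214).
Opt9: dominated by Opt1 (start delay 5≤10, experience 18≥18, salary ask 190≤198).
Opt10: not dominated.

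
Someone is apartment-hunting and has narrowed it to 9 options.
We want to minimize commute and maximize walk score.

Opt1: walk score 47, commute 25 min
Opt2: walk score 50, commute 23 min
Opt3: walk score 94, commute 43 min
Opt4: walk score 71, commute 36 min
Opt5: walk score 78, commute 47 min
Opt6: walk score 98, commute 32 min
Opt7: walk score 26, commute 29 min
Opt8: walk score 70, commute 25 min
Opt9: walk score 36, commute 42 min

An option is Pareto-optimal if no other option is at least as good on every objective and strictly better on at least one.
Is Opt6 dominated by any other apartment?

No

Opt1: worse on walk score (47 vs 98).
Opt2: worse on walk score (50 vs 98).
Opt3: worse on walk score (94 vs 98).
Opt4: worse on walk score (71 vs 98).
Opt5: worse on walk score (78 vs 98).
Opt7: worse on walk score (26 vs 98).
Opt8: worse on walk score (70 vs 98).
Opt9: worse on walk score (36 vs 98).
No option is at least as good as Opt6 on every objective and strictly better on one.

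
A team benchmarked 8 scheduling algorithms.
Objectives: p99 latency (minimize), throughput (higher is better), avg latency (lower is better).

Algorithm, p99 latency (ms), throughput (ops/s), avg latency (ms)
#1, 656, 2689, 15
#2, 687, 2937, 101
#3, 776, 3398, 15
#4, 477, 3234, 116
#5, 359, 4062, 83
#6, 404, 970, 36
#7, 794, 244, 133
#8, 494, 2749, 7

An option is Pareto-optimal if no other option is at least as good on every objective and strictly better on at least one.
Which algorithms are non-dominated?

#1: dominated by #8 (p99 latency 494≤656, throughput 2749≥2689, avg latency 7≤15).
#2: dominated by #5 (p99 latency 359≤687, throughput 4062≥2937, avg latency 83≤101).
#3: not dominated.
#4: dominated by #5 (p99 latency 359≤477, throughput 4062≥3234, avg latency 83≤116).
#5: not dominated (best p99 latency).
#6: not dominated.
#7: dominated by #1 (p99 latency 656≤794, throughput 2689≥244, avg latency 15≤133).
#8: not dominated (best avg latency).

#3, #5, #6, #8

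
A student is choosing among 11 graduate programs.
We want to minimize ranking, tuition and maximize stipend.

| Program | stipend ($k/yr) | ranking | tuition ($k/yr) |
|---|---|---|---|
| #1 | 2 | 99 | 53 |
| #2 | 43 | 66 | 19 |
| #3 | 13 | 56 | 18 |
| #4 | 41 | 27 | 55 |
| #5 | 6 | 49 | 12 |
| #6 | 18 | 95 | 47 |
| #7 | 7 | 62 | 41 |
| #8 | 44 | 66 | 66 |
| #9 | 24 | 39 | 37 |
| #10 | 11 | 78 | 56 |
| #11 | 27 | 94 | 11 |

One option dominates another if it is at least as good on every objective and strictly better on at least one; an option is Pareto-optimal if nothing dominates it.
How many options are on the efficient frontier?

7

#1: dominated by #2 (stipend 43≥2, ranking 66≤99, tuition 19≤53).
#2: not dominated.
#3: not dominated.
#4: not dominated (best ranking).
#5: not dominated.
#6: dominated by #2 (stipend 43≥18, ranking 66≤95, tuition 19≤47).
#7: dominated by #3 (stipend 13≥7, ranking 56≤62, tuition 18≤41).
#8: not dominated (best stipend).
#9: not dominated.
#10: dominated by #2 (stipend 43≥11, ranking 66≤78, tuition 19≤56).
#11: not dominated (best tuition).
Pareto-optimal: #2, #3, #4, #5, #8, #9, #11 → 7.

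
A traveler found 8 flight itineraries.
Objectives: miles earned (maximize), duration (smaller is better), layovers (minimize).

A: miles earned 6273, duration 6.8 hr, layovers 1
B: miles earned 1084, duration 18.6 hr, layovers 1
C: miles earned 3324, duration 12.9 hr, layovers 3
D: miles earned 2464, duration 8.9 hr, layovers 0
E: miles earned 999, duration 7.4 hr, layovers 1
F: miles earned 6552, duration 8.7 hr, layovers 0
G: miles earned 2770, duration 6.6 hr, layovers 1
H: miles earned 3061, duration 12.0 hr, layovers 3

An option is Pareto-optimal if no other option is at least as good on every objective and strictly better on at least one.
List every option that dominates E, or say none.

A, G

A: miles earned 6273≥999, duration 6.8≤7.4, layovers 1≤1 — dominates E.
G: miles earned 2770≥999, duration 6.6≤7.4, layovers 1≤1 — dominates E.
Others (B, C, D, F, H) are each worse than E on at least one objective.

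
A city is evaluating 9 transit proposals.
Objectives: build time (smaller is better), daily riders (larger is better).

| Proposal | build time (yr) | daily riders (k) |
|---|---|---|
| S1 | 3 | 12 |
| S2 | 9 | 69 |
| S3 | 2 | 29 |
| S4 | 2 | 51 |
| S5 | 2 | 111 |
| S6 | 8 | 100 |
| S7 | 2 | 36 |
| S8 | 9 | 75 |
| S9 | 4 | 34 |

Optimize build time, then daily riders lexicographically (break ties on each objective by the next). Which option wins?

First minimize build time: best is 2, kept {S3, S4, S5, S7}.
Then maximize daily riders: best is 111, kept {S5}.

S5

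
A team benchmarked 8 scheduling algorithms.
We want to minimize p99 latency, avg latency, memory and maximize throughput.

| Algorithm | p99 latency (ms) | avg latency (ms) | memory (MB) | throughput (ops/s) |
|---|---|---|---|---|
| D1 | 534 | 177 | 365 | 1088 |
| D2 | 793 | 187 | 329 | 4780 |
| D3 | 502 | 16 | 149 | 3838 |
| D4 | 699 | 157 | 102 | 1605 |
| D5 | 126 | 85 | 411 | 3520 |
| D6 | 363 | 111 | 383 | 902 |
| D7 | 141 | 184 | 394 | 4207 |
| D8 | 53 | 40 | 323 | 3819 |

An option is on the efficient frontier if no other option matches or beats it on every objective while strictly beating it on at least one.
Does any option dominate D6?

D8 vs D6: p99 latency 53≤363, avg latency 40≤111, memory 323≤383, throughput 3819≥902 — D8 is at least as good on every objective and strictly better on at least one, so D8 dominates D6.

Yes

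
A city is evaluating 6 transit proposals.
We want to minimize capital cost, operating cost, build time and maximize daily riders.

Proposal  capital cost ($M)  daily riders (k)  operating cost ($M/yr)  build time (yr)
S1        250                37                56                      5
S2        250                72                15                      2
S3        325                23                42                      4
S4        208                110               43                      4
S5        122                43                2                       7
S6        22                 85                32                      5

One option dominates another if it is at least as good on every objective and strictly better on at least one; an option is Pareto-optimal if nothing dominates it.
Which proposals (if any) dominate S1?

S2, S4, S6

S2: capital cost 250≤250, daily riders 72≥37, operating cost 15≤56, build time 2≤5 — dominates S1.
S4: capital cost 208≤250, daily riders 110≥37, operating cost 43≤56, build time 4≤5 — dominates S1.
S6: capital cost 22≤250, daily riders 85≥37, operating cost 32≤56, build time 5≤5 — dominates S1.
Others (S3, S5) are each worse than S1 on at least one objective.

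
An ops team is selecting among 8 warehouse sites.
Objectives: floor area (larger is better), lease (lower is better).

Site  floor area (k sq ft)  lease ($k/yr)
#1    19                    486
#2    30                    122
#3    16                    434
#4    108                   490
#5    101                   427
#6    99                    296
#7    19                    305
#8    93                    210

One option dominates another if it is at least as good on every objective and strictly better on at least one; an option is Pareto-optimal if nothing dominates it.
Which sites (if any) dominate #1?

#2, #5, #6, #7, #8

#2: floor area 30≥19, lease 122≤486 — dominates #1.
#5: floor area 101≥19, lease 427≤486 — dominates #1.
#6: floor area 99≥19, lease 296≤486 — dominates #1.
#7: floor area 19≥19, lease 305≤486 — dominates #1.
#8: floor area 93≥19, lease 210≤486 — dominates #1.
Others (#3, #4) are each worse than #1 on at least one objective.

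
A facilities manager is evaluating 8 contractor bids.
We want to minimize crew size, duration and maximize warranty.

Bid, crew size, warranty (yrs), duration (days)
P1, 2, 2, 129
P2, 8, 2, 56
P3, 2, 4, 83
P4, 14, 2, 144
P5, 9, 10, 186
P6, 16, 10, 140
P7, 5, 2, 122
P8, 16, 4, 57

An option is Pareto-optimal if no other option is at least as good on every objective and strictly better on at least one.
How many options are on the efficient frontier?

P1: dominated by P3 (crew size 2≤2, warranty 4≥2, duration 83≤129).
P2: not dominated (best duration).
P3: not dominated.
P4: dominated by P1 (crew size 2≤14, warranty 2≥2, duration 129≤144).
P5: not dominated.
P6: not dominated.
P7: dominated by P3 (crew size 2≤5, warranty 4≥2, duration 83≤122).
P8: not dominated.
Pareto-optimal: P2, P3, P5, P6, P8 → 5.

5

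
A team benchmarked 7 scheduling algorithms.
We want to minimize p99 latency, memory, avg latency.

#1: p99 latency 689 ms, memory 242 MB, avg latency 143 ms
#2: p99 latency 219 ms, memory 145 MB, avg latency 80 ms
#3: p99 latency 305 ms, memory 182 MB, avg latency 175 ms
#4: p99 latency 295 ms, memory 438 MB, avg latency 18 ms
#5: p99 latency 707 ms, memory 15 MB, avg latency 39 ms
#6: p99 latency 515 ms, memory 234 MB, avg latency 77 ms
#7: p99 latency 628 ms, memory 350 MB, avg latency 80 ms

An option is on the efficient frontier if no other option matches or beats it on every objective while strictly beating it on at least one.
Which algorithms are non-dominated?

#1: dominated by #2 (p99 latency 219≤689, memory 145≤242, avg latency 80≤143).
#2: not dominated (best p99 latency).
#3: dominated by #2 (p99 latency 219≤305, memory 145≤182, avg latency 80≤175).
#4: not dominated (best avg latency).
#5: not dominated (best memory).
#6: not dominated.
#7: dominated by #2 (p99 latency 219≤628, memory 145≤350, avg latency 80≤80).

#2, #4, #5, #6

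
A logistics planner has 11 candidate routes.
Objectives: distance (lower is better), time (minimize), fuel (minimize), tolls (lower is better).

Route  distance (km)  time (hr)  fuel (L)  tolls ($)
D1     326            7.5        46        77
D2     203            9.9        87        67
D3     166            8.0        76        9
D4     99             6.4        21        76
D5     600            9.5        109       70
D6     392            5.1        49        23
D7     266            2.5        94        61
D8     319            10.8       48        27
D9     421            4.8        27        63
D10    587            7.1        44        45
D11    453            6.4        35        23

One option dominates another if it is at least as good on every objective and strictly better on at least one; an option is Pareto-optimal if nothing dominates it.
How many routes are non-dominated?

7

D1: dominated by D4 (distance 99≤326, time 6.4≤7.5, fuel 21≤46, tolls 76≤77).
D2: dominated by D3 (distance 166≤203, time 8.0≤9.9, fuel 76≤87, tolls 9≤67).
D3: not dominated (best tolls).
D4: not dominated (best distance).
D5: dominated by D3 (distance 166≤600, time 8.0≤9.5, fuel 76≤109, tolls 9≤70).
D6: not dominated.
D7: not dominated (best time).
D8: not dominated.
D9: not dominated.
D10: dominated by D11 (distance 453≤587, time 6.4≤7.1, fuel 35≤44, tolls 23≤45).
D11: not dominated.
Pareto-optimal: D3, D4, D6, D7, D8, D9, D11 → 7.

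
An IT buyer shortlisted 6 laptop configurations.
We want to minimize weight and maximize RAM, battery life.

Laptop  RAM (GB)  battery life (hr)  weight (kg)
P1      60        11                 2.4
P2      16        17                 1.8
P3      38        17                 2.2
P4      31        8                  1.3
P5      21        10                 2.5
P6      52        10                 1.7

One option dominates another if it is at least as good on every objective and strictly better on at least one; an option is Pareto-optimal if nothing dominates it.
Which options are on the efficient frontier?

P1, P2, P3, P4, P6

P1: not dominated (best RAM).
P2: not dominated.
P3: not dominated.
P4: not dominated (best weight).
P5: dominated by P1 (RAM 60≥21, battery life 11≥10, weight 2.4≤2.5).
P6: not dominated.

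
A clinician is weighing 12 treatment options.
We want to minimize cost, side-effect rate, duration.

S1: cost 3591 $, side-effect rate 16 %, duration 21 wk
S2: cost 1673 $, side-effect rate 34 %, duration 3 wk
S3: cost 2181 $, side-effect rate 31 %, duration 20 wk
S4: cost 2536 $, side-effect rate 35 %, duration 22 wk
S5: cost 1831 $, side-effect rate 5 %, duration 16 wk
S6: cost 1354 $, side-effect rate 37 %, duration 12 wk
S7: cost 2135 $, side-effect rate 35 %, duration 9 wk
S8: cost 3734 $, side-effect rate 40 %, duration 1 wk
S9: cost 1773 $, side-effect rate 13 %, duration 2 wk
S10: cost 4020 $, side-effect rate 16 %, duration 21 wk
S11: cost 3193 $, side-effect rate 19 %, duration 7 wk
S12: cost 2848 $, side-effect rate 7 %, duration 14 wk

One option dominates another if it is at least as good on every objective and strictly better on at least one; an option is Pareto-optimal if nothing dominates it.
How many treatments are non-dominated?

6

S1: dominated by S5 (cost 1831≤3591, side-effect rate 5≤16, duration 16≤21).
S2: not dominated.
S3: dominated by S5 (cost 1831≤2181, side-effect rate 5≤31, duration 16≤20).
S4: dominated by S2 (cost 1673≤2536, side-effect rate 34≤35, duration 3≤22).
S5: not dominated (best side-effect rate).
S6: not dominated (best cost).
S7: dominated by S2 (cost 1673≤2135, side-effect rate 34≤35, duration 3≤9).
S8: not dominated (best duration).
S9: not dominated.
S10: dominated by S1 (cost 3591≤4020, side-effect rate 16≤16, duration 21≤21).
S11: dominated by S9 (cost 1773≤3193, side-effect rate 13≤19, duration 2≤7).
S12: not dominated.
Pareto-optimal: S2, S5, S6, S8, S9, S12 → 6.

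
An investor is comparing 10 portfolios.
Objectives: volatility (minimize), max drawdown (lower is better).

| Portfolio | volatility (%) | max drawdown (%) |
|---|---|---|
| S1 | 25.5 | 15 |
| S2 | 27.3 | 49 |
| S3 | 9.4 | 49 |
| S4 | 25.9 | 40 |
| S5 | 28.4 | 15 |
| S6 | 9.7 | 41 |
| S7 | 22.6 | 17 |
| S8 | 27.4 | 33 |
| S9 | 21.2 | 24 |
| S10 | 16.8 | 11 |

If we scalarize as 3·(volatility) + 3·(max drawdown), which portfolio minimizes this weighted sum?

S1: 3·25.5 + 3·15 = 121.5
S2: 3·27.3 + 3·49 = 228.9
S3: 3·9.4 + 3·49 = 175.2
S4: 3·25.9 + 3·40 = 197.7
S5: 3·28.4 + 3·15 = 130.2
S6: 3·9.7 + 3·41 = 152.1
S7: 3·22.6 + 3·17 = 118.8
S8: 3·27.4 + 3·33 = 181.2
S9: 3·21.2 + 3·24 = 135.6
S10: 3·16.8 + 3·11 = 83.4
Lowest: S10 at 83.4.

S10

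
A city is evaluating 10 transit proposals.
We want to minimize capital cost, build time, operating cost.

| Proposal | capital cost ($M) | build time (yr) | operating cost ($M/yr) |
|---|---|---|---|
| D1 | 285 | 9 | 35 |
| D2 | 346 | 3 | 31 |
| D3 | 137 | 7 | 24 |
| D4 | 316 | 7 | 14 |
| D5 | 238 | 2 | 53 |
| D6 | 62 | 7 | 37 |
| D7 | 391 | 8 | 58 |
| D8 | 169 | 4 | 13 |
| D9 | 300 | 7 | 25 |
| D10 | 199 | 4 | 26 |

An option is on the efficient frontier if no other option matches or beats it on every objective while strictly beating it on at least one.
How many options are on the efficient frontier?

5

D1: dominated by D3 (capital cost 137≤285, build time 7≤9, operating cost 24≤35).
D2: not dominated.
D3: not dominated.
D4: dominated by D8 (capital cost 169≤316, build time 4≤7, operating cost 13≤14).
D5: not dominated (best build time).
D6: not dominated (best capital cost).
D7: dominated by D2 (capital cost 346≤391, build time 3≤8, operating cost 31≤58).
D8: not dominated (best operating cost).
D9: dominated by D3 (capital cost 137≤300, build time 7≤7, operating cost 24≤25).
D10: dominated by D8 (capital cost 169≤199, build time 4≤4, operating cost 13≤26).
Pareto-optimal: D2, D3, D5, D6, D8 → 5.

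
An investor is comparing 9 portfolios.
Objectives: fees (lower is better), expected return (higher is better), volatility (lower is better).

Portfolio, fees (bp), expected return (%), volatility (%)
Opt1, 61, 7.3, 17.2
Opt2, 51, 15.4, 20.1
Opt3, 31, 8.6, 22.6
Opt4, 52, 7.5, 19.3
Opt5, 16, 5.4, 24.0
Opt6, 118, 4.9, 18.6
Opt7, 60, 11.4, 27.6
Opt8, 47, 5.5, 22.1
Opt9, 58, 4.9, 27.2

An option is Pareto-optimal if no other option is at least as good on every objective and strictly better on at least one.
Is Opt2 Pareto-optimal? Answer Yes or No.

Opt1: worse on fees (61 vs 51).
Opt3: worse on expected return (8.6 vs 15.4).
Opt4: worse on fees (52 vs 51).
Opt5: worse on expected return (5.4 vs 15.4).
Opt6: worse on fees (118 vs 51).
Opt7: worse on fees (60 vs 51).
Opt8: worse on expected return (5.5 vs 15.4).
Opt9: worse on fees (58 vs 51).
No option is at least as good as Opt2 on every objective and strictly better on one.

Yes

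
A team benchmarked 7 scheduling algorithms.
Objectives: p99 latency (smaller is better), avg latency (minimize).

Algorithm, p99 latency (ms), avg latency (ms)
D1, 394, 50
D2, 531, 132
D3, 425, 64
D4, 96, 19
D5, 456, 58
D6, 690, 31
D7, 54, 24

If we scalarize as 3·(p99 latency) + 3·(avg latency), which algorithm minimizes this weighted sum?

D7

D1: 3·394 + 3·50 = 1332
D2: 3·531 + 3·132 = 1989
D3: 3·425 + 3·64 = 1467
D4: 3·96 + 3·19 = 345
D5: 3·456 + 3·58 = 1542
D6: 3·690 + 3·31 = 2163
D7: 3·54 + 3·24 = 234
Lowest: D7 at 234.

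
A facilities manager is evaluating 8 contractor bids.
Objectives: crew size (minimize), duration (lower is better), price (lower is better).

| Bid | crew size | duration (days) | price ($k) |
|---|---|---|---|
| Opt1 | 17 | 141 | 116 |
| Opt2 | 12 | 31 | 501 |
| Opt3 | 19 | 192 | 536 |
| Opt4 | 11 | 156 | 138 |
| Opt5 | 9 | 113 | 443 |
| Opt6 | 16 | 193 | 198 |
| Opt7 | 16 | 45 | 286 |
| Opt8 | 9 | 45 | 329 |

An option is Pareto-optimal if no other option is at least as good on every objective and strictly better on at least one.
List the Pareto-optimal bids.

Opt1: not dominated (best price).
Opt2: not dominated (best duration).
Opt3: dominated by Opt1 (crew size 17≤19, duration 141≤192, price 116≤536).
Opt4: not dominated.
Opt5: dominated by Opt8 (crew size 9≤9, duration 45≤113, price 329≤443).
Opt6: dominated by Opt4 (crew size 11≤16, duration 156≤193, price 138≤198).
Opt7: not dominated.
Opt8: not dominated.

Opt1, Opt2, Opt4, Opt7, Opt8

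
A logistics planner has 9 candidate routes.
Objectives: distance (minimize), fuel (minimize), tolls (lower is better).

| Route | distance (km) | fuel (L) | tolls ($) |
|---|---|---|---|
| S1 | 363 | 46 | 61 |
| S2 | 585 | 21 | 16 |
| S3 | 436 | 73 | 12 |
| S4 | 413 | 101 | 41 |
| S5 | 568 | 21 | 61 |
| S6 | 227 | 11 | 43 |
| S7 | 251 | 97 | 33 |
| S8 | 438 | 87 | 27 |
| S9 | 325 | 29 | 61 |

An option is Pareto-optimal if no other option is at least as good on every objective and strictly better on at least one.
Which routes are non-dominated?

S2, S3, S6, S7

S1: dominated by S6 (distance 227≤363, fuel 11≤46, tolls 43≤61).
S2: not dominated.
S3: not dominated (best tolls).
S4: dominated by S7 (distance 251≤413, fuel 97≤101, tolls 33≤41).
S5: dominated by S6 (distance 227≤568, fuel 11≤21, tolls 43≤61).
S6: not dominated (best distance).
S7: not dominated.
S8: dominated by S3 (distance 436≤438, fuel 73≤87, tolls 12≤27).
S9: dominated by S6 (distance 227≤325, fuel 11≤29, tolls 43≤61).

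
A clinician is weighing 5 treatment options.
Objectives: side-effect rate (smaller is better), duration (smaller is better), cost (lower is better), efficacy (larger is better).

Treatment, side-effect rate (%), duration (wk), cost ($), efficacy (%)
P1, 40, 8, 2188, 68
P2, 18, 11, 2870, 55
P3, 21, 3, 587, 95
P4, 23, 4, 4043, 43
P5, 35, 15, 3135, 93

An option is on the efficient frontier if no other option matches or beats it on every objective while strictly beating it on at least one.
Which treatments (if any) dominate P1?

P3

P3: side-effect rate 21≤40, duration 3≤8, cost 587≤2188, efficacy 95≥68 — dominates P1.
Others (P2, P4, P5) are each worse than P1 on at least one objective.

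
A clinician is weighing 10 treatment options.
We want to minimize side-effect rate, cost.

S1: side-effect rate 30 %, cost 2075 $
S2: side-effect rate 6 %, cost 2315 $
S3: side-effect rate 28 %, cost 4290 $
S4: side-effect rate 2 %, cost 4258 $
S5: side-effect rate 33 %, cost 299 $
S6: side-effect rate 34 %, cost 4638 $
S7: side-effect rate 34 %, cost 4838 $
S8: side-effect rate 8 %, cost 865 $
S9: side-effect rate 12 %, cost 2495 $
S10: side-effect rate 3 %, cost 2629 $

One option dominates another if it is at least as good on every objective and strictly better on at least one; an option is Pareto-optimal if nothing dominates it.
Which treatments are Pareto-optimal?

S2, S4, S5, S8, S10

S1: dominated by S8 (side-effect rate 8≤30, cost 865≤2075).
S2: not dominated.
S3: dominated by S2 (side-effect rate 6≤28, cost 2315≤4290).
S4: not dominated (best side-effect rate).
S5: not dominated (best cost).
S6: dominated by S1 (side-effect rate 30≤34, cost 2075≤4638).
S7: dominated by S1 (side-effect rate 30≤34, cost 2075≤4838).
S8: not dominated.
S9: dominated by S2 (side-effect rate 6≤12, cost 2315≤2495).
S10: not dominated.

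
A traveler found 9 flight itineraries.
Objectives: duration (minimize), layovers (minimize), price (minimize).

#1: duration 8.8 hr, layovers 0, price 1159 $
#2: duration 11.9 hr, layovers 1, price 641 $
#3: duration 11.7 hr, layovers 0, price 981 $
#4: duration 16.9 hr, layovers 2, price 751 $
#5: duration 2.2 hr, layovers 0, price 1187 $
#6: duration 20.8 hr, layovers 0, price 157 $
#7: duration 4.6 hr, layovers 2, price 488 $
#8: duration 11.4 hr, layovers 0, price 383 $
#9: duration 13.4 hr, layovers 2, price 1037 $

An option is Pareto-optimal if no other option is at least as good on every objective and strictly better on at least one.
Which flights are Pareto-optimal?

#1: not dominated.
#2: dominated by #8 (duration 11.4≤11.9, layovers 0≤1, price 383≤641).
#3: dominated by #8 (duration 11.4≤11.7, layovers 0≤0, price 383≤981).
#4: dominated by #2 (duration 11.9≤16.9, layovers 1≤2, price 641≤751).
#5: not dominated (best duration).
#6: not dominated (best price).
#7: not dominated.
#8: not dominated.
#9: dominated by #2 (duration 11.9≤13.4, layovers 1≤2, price 641≤1037).

#1, #5, #6, #7, #8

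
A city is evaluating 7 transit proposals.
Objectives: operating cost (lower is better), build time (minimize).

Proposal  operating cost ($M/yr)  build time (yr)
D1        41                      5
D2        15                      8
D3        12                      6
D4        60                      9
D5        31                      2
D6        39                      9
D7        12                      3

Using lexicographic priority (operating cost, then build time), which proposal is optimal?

D7

First minimize operating cost: best is 12, kept {D3, D7}.
Then minimize build time: best is 3, kept {D7}.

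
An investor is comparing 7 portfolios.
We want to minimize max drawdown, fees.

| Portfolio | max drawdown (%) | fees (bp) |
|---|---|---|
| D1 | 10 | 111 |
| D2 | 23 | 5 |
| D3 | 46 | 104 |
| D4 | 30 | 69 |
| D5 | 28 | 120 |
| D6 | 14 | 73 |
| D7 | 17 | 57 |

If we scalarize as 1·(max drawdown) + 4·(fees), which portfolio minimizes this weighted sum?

D2

D1: 1·10 + 4·111 = 454
D2: 1·23 + 4·5 = 43
D3: 1·46 + 4·104 = 462
D4: 1·30 + 4·69 = 306
D5: 1·28 + 4·120 = 508
D6: 1·14 + 4·73 = 306
D7: 1·17 + 4·57 = 245
Lowest: D2 at 43.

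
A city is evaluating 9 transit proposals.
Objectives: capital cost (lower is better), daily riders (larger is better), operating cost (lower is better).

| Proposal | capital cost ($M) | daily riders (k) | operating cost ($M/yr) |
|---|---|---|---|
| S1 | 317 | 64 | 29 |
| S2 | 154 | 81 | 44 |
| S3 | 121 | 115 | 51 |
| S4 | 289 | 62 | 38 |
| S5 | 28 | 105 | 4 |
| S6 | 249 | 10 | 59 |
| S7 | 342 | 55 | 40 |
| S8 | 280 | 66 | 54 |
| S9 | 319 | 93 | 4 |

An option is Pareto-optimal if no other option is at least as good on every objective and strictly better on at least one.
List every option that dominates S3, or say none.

none

S1: worse on capital cost (317 vs 121).
S2: worse on capital cost (154 vs 121).
S4: worse on capital cost (289 vs 121).
S5: worse on daily riders (105 vs 115).
S6: worse on capital cost (249 vs 121).
S7: worse on capital cost (342 vs 121).
S8: worse on capital cost (280 vs 121).
S9: worse on capital cost (319 vs 121).
No option dominates S3.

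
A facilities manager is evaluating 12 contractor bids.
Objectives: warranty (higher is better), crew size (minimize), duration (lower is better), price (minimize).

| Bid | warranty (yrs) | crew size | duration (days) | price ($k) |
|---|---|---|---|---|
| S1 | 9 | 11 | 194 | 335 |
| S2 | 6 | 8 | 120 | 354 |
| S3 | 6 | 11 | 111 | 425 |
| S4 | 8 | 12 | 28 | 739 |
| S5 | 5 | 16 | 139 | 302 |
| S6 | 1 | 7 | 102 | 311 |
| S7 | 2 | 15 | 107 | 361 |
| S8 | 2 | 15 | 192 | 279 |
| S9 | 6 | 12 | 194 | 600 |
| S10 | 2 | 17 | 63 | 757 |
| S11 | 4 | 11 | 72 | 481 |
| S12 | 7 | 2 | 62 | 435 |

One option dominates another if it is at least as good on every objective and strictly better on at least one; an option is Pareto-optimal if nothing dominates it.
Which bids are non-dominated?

S1, S2, S3, S4, S5, S6, S7, S8, S12

S1: not dominated (best warranty).
S2: not dominated.
S3: not dominated.
S4: not dominated (best duration).
S5: not dominated.
S6: not dominated.
S7: not dominated.
S8: not dominated (best price).
S9: dominated by S1 (warranty 9≥6, crew size 11≤12, duration 194≤194, price 335≤600).
S10: dominated by S4 (warranty 8≥2, crew size 12≤17, duration 28≤63, price 739≤757).
S11: dominated by S12 (warranty 7≥4, crew size 2≤11, duration 62≤72, price 435≤481).
S12: not dominated (best crew size).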